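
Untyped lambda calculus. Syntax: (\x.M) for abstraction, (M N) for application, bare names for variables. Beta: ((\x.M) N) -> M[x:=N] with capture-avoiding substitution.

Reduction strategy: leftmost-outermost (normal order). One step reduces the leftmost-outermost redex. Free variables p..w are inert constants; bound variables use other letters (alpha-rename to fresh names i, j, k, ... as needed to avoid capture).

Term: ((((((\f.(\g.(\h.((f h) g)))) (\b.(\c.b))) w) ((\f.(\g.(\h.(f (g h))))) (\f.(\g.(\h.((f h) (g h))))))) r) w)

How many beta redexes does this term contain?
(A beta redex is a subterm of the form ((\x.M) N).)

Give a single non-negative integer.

Answer: 2

Derivation:
Term: ((((((\f.(\g.(\h.((f h) g)))) (\b.(\c.b))) w) ((\f.(\g.(\h.(f (g h))))) (\f.(\g.(\h.((f h) (g h))))))) r) w)
  Redex: ((\f.(\g.(\h.((f h) g)))) (\b.(\c.b)))
  Redex: ((\f.(\g.(\h.(f (g h))))) (\f.(\g.(\h.((f h) (g h))))))
Total redexes: 2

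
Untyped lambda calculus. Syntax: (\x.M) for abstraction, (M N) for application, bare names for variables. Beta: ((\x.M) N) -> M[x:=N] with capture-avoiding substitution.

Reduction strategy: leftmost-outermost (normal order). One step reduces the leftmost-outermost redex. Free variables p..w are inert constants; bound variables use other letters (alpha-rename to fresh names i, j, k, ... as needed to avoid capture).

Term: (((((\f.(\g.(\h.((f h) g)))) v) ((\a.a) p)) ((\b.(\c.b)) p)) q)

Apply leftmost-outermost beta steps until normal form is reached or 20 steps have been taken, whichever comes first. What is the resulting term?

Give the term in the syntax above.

Step 0: (((((\f.(\g.(\h.((f h) g)))) v) ((\a.a) p)) ((\b.(\c.b)) p)) q)
Step 1: ((((\g.(\h.((v h) g))) ((\a.a) p)) ((\b.(\c.b)) p)) q)
Step 2: (((\h.((v h) ((\a.a) p))) ((\b.(\c.b)) p)) q)
Step 3: (((v ((\b.(\c.b)) p)) ((\a.a) p)) q)
Step 4: (((v (\c.p)) ((\a.a) p)) q)
Step 5: (((v (\c.p)) p) q)

Answer: (((v (\c.p)) p) q)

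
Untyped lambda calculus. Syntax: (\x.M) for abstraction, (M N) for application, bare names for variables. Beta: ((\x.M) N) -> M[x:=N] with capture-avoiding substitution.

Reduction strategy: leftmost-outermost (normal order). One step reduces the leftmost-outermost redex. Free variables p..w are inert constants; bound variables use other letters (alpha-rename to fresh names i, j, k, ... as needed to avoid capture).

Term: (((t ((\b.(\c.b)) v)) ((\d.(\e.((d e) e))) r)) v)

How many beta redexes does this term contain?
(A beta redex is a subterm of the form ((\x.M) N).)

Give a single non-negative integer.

Answer: 2

Derivation:
Term: (((t ((\b.(\c.b)) v)) ((\d.(\e.((d e) e))) r)) v)
  Redex: ((\b.(\c.b)) v)
  Redex: ((\d.(\e.((d e) e))) r)
Total redexes: 2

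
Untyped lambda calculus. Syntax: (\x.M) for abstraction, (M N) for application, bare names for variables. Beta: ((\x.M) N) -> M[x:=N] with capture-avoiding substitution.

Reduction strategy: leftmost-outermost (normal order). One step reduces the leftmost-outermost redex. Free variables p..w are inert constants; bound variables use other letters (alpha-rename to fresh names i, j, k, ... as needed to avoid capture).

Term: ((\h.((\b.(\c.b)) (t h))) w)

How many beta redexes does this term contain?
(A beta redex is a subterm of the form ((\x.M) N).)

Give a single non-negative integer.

Answer: 2

Derivation:
Term: ((\h.((\b.(\c.b)) (t h))) w)
  Redex: ((\h.((\b.(\c.b)) (t h))) w)
  Redex: ((\b.(\c.b)) (t h))
Total redexes: 2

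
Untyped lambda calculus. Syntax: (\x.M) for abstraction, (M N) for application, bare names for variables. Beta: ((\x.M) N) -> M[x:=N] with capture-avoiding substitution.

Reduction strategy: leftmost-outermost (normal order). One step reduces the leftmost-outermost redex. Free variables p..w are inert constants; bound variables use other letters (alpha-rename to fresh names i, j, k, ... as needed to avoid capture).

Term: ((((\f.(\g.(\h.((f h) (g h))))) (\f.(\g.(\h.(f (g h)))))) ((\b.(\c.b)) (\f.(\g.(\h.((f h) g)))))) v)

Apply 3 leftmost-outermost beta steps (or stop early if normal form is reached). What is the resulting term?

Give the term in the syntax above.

Answer: (((\f.(\g.(\h.(f (g h))))) v) (((\b.(\c.b)) (\f.(\g.(\h.((f h) g))))) v))

Derivation:
Step 0: ((((\f.(\g.(\h.((f h) (g h))))) (\f.(\g.(\h.(f (g h)))))) ((\b.(\c.b)) (\f.(\g.(\h.((f h) g)))))) v)
Step 1: (((\g.(\h.(((\f.(\g.(\h.(f (g h))))) h) (g h)))) ((\b.(\c.b)) (\f.(\g.(\h.((f h) g)))))) v)
Step 2: ((\h.(((\f.(\g.(\h.(f (g h))))) h) (((\b.(\c.b)) (\f.(\g.(\h.((f h) g))))) h))) v)
Step 3: (((\f.(\g.(\h.(f (g h))))) v) (((\b.(\c.b)) (\f.(\g.(\h.((f h) g))))) v))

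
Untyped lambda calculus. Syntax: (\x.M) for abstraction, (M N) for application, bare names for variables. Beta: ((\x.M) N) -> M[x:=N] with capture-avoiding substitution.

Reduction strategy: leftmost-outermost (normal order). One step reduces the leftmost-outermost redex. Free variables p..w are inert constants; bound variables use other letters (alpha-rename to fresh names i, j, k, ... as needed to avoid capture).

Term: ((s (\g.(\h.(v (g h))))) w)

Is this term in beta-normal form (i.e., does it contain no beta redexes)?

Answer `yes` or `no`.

Answer: yes

Derivation:
Term: ((s (\g.(\h.(v (g h))))) w)
No beta redexes found.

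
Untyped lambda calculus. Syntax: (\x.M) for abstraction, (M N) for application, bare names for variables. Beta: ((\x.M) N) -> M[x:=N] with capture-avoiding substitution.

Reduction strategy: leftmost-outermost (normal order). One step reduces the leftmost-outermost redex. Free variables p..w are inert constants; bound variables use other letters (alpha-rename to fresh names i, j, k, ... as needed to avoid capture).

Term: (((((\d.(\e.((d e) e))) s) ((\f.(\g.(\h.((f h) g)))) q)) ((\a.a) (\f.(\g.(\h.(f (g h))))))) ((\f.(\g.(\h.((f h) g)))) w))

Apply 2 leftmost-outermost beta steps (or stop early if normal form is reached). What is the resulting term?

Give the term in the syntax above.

Step 0: (((((\d.(\e.((d e) e))) s) ((\f.(\g.(\h.((f h) g)))) q)) ((\a.a) (\f.(\g.(\h.(f (g h))))))) ((\f.(\g.(\h.((f h) g)))) w))
Step 1: ((((\e.((s e) e)) ((\f.(\g.(\h.((f h) g)))) q)) ((\a.a) (\f.(\g.(\h.(f (g h))))))) ((\f.(\g.(\h.((f h) g)))) w))
Step 2: ((((s ((\f.(\g.(\h.((f h) g)))) q)) ((\f.(\g.(\h.((f h) g)))) q)) ((\a.a) (\f.(\g.(\h.(f (g h))))))) ((\f.(\g.(\h.((f h) g)))) w))

Answer: ((((s ((\f.(\g.(\h.((f h) g)))) q)) ((\f.(\g.(\h.((f h) g)))) q)) ((\a.a) (\f.(\g.(\h.(f (g h))))))) ((\f.(\g.(\h.((f h) g)))) w))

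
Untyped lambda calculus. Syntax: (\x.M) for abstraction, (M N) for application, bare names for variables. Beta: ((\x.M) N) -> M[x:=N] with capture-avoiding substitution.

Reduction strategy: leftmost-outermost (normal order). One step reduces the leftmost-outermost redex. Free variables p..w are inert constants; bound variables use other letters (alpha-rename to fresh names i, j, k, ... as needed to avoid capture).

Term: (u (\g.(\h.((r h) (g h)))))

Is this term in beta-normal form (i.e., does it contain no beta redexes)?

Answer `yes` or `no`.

Term: (u (\g.(\h.((r h) (g h)))))
No beta redexes found.

Answer: yes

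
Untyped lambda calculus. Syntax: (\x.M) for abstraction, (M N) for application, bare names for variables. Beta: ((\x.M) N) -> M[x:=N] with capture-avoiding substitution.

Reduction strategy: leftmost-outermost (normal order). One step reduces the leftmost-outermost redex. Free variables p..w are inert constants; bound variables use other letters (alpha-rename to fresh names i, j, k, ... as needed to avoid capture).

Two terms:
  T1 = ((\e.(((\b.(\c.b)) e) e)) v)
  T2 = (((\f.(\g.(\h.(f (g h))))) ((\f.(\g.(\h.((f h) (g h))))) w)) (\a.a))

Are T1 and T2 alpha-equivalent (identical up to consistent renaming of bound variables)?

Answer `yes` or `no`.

Answer: no

Derivation:
Term 1: ((\e.(((\b.(\c.b)) e) e)) v)
Term 2: (((\f.(\g.(\h.(f (g h))))) ((\f.(\g.(\h.((f h) (g h))))) w)) (\a.a))
Alpha-equivalence: compare structure up to binder renaming.
Result: False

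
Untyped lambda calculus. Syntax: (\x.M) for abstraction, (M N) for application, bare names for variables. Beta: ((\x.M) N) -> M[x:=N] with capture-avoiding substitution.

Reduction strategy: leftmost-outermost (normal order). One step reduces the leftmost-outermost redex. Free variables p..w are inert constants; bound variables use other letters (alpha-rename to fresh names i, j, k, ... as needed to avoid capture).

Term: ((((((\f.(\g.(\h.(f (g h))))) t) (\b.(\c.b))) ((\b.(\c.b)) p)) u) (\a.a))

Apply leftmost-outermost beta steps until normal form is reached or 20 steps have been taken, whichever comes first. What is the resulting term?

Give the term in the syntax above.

Answer: (((t (\c.(\c.p))) u) (\a.a))

Derivation:
Step 0: ((((((\f.(\g.(\h.(f (g h))))) t) (\b.(\c.b))) ((\b.(\c.b)) p)) u) (\a.a))
Step 1: (((((\g.(\h.(t (g h)))) (\b.(\c.b))) ((\b.(\c.b)) p)) u) (\a.a))
Step 2: ((((\h.(t ((\b.(\c.b)) h))) ((\b.(\c.b)) p)) u) (\a.a))
Step 3: (((t ((\b.(\c.b)) ((\b.(\c.b)) p))) u) (\a.a))
Step 4: (((t (\c.((\b.(\c.b)) p))) u) (\a.a))
Step 5: (((t (\c.(\c.p))) u) (\a.a))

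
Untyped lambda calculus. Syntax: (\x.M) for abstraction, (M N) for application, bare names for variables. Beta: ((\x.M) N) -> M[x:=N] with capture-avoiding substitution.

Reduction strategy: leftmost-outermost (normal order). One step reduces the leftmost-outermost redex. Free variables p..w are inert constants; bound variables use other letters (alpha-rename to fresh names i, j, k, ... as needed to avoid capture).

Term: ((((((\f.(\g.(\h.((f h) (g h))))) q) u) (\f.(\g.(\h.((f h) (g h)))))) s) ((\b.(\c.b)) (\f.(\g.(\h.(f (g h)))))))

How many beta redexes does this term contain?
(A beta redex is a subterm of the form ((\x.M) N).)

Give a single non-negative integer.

Term: ((((((\f.(\g.(\h.((f h) (g h))))) q) u) (\f.(\g.(\h.((f h) (g h)))))) s) ((\b.(\c.b)) (\f.(\g.(\h.(f (g h)))))))
  Redex: ((\f.(\g.(\h.((f h) (g h))))) q)
  Redex: ((\b.(\c.b)) (\f.(\g.(\h.(f (g h))))))
Total redexes: 2

Answer: 2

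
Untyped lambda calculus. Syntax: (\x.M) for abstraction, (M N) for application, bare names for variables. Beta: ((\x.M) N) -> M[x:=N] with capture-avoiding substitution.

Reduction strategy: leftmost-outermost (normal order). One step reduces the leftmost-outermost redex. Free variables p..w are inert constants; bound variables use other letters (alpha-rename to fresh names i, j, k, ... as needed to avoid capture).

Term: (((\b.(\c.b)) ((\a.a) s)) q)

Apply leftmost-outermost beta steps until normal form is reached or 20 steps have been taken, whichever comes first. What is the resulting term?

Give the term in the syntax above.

Step 0: (((\b.(\c.b)) ((\a.a) s)) q)
Step 1: ((\c.((\a.a) s)) q)
Step 2: ((\a.a) s)
Step 3: s

Answer: s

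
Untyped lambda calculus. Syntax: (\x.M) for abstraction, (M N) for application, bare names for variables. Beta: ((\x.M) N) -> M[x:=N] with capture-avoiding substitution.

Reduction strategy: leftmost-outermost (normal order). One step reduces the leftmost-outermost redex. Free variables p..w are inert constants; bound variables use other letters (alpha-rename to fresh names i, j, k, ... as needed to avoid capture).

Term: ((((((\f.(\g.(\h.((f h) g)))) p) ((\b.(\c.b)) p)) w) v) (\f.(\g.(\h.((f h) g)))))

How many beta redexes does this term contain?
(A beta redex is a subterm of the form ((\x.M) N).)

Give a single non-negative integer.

Term: ((((((\f.(\g.(\h.((f h) g)))) p) ((\b.(\c.b)) p)) w) v) (\f.(\g.(\h.((f h) g)))))
  Redex: ((\f.(\g.(\h.((f h) g)))) p)
  Redex: ((\b.(\c.b)) p)
Total redexes: 2

Answer: 2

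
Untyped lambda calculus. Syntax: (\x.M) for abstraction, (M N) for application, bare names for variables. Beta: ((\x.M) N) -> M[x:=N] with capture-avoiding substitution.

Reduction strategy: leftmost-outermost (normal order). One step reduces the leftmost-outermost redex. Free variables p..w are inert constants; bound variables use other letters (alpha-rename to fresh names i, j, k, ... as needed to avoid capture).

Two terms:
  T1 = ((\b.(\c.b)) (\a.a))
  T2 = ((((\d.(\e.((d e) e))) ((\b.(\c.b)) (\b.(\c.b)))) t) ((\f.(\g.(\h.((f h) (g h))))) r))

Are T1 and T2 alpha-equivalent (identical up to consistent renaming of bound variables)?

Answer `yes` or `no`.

Answer: no

Derivation:
Term 1: ((\b.(\c.b)) (\a.a))
Term 2: ((((\d.(\e.((d e) e))) ((\b.(\c.b)) (\b.(\c.b)))) t) ((\f.(\g.(\h.((f h) (g h))))) r))
Alpha-equivalence: compare structure up to binder renaming.
Result: False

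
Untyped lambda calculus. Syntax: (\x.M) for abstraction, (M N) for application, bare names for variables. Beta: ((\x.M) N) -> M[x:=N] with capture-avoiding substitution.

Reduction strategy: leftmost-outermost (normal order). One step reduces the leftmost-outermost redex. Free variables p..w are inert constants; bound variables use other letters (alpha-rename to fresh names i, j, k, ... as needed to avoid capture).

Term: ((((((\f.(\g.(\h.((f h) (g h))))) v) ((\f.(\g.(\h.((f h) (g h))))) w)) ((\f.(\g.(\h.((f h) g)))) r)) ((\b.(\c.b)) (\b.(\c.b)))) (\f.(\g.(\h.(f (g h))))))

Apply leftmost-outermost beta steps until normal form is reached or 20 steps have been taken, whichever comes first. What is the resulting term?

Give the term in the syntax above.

Step 0: ((((((\f.(\g.(\h.((f h) (g h))))) v) ((\f.(\g.(\h.((f h) (g h))))) w)) ((\f.(\g.(\h.((f h) g)))) r)) ((\b.(\c.b)) (\b.(\c.b)))) (\f.(\g.(\h.(f (g h))))))
Step 1: (((((\g.(\h.((v h) (g h)))) ((\f.(\g.(\h.((f h) (g h))))) w)) ((\f.(\g.(\h.((f h) g)))) r)) ((\b.(\c.b)) (\b.(\c.b)))) (\f.(\g.(\h.(f (g h))))))
Step 2: ((((\h.((v h) (((\f.(\g.(\h.((f h) (g h))))) w) h))) ((\f.(\g.(\h.((f h) g)))) r)) ((\b.(\c.b)) (\b.(\c.b)))) (\f.(\g.(\h.(f (g h))))))
Step 3: ((((v ((\f.(\g.(\h.((f h) g)))) r)) (((\f.(\g.(\h.((f h) (g h))))) w) ((\f.(\g.(\h.((f h) g)))) r))) ((\b.(\c.b)) (\b.(\c.b)))) (\f.(\g.(\h.(f (g h))))))
Step 4: ((((v (\g.(\h.((r h) g)))) (((\f.(\g.(\h.((f h) (g h))))) w) ((\f.(\g.(\h.((f h) g)))) r))) ((\b.(\c.b)) (\b.(\c.b)))) (\f.(\g.(\h.(f (g h))))))
Step 5: ((((v (\g.(\h.((r h) g)))) ((\g.(\h.((w h) (g h)))) ((\f.(\g.(\h.((f h) g)))) r))) ((\b.(\c.b)) (\b.(\c.b)))) (\f.(\g.(\h.(f (g h))))))
Step 6: ((((v (\g.(\h.((r h) g)))) (\h.((w h) (((\f.(\g.(\h.((f h) g)))) r) h)))) ((\b.(\c.b)) (\b.(\c.b)))) (\f.(\g.(\h.(f (g h))))))
Step 7: ((((v (\g.(\h.((r h) g)))) (\h.((w h) ((\g.(\h.((r h) g))) h)))) ((\b.(\c.b)) (\b.(\c.b)))) (\f.(\g.(\h.(f (g h))))))
Step 8: ((((v (\g.(\h.((r h) g)))) (\h.((w h) (\i.((r i) h))))) ((\b.(\c.b)) (\b.(\c.b)))) (\f.(\g.(\h.(f (g h))))))
Step 9: ((((v (\g.(\h.((r h) g)))) (\h.((w h) (\i.((r i) h))))) (\c.(\b.(\c.b)))) (\f.(\g.(\h.(f (g h))))))

Answer: ((((v (\g.(\h.((r h) g)))) (\h.((w h) (\i.((r i) h))))) (\c.(\b.(\c.b)))) (\f.(\g.(\h.(f (g h))))))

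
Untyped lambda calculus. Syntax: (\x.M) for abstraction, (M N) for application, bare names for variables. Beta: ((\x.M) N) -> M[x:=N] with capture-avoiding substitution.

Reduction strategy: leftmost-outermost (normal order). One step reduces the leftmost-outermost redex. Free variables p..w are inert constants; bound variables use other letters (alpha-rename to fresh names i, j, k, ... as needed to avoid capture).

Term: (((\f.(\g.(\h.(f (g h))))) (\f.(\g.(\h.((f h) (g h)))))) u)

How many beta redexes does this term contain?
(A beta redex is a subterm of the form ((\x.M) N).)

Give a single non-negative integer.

Answer: 1

Derivation:
Term: (((\f.(\g.(\h.(f (g h))))) (\f.(\g.(\h.((f h) (g h)))))) u)
  Redex: ((\f.(\g.(\h.(f (g h))))) (\f.(\g.(\h.((f h) (g h))))))
Total redexes: 1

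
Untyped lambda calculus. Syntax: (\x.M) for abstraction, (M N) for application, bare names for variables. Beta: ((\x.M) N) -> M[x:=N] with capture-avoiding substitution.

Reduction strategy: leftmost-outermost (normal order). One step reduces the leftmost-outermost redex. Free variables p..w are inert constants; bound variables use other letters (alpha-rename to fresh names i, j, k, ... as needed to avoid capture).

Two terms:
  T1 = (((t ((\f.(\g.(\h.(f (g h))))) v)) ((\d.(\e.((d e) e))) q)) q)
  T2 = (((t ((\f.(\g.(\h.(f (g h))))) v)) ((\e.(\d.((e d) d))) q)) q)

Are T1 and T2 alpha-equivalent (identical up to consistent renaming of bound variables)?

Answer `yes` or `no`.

Answer: yes

Derivation:
Term 1: (((t ((\f.(\g.(\h.(f (g h))))) v)) ((\d.(\e.((d e) e))) q)) q)
Term 2: (((t ((\f.(\g.(\h.(f (g h))))) v)) ((\e.(\d.((e d) d))) q)) q)
Alpha-equivalence: compare structure up to binder renaming.
Result: True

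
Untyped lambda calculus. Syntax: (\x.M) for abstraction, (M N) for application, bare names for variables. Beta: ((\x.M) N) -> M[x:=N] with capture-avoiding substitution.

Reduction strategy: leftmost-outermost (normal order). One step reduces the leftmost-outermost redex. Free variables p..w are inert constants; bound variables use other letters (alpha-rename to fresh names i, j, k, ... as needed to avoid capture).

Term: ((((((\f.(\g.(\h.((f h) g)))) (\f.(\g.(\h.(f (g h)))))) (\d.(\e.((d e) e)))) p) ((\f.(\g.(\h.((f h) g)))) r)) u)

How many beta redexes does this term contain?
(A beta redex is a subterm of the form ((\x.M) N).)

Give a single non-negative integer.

Term: ((((((\f.(\g.(\h.((f h) g)))) (\f.(\g.(\h.(f (g h)))))) (\d.(\e.((d e) e)))) p) ((\f.(\g.(\h.((f h) g)))) r)) u)
  Redex: ((\f.(\g.(\h.((f h) g)))) (\f.(\g.(\h.(f (g h))))))
  Redex: ((\f.(\g.(\h.((f h) g)))) r)
Total redexes: 2

Answer: 2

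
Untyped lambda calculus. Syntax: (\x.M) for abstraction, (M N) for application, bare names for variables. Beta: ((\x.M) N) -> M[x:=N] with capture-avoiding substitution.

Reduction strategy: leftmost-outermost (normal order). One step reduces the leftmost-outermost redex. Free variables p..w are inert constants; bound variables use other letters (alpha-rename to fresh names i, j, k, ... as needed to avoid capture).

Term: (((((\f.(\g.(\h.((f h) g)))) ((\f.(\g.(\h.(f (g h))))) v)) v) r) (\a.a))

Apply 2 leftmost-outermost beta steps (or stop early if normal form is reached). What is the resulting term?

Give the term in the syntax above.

Answer: (((\h.((((\f.(\g.(\h.(f (g h))))) v) h) v)) r) (\a.a))

Derivation:
Step 0: (((((\f.(\g.(\h.((f h) g)))) ((\f.(\g.(\h.(f (g h))))) v)) v) r) (\a.a))
Step 1: ((((\g.(\h.((((\f.(\g.(\h.(f (g h))))) v) h) g))) v) r) (\a.a))
Step 2: (((\h.((((\f.(\g.(\h.(f (g h))))) v) h) v)) r) (\a.a))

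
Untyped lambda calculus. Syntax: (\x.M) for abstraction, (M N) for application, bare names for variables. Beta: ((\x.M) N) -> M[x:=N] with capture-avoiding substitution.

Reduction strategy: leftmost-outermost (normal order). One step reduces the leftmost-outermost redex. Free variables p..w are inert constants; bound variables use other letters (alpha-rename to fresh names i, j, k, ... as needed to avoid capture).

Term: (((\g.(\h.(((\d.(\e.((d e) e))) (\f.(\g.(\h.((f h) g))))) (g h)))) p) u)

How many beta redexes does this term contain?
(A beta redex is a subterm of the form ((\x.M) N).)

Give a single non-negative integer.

Answer: 2

Derivation:
Term: (((\g.(\h.(((\d.(\e.((d e) e))) (\f.(\g.(\h.((f h) g))))) (g h)))) p) u)
  Redex: ((\g.(\h.(((\d.(\e.((d e) e))) (\f.(\g.(\h.((f h) g))))) (g h)))) p)
  Redex: ((\d.(\e.((d e) e))) (\f.(\g.(\h.((f h) g)))))
Total redexes: 2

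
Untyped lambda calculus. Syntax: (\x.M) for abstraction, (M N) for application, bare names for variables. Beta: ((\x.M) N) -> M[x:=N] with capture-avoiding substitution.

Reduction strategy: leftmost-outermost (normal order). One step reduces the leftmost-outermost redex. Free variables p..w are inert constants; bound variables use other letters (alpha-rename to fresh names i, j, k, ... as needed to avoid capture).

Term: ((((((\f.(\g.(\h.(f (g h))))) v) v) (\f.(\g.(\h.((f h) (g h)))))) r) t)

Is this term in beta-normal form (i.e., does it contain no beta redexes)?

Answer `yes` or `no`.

Answer: no

Derivation:
Term: ((((((\f.(\g.(\h.(f (g h))))) v) v) (\f.(\g.(\h.((f h) (g h)))))) r) t)
Found 1 beta redex(es).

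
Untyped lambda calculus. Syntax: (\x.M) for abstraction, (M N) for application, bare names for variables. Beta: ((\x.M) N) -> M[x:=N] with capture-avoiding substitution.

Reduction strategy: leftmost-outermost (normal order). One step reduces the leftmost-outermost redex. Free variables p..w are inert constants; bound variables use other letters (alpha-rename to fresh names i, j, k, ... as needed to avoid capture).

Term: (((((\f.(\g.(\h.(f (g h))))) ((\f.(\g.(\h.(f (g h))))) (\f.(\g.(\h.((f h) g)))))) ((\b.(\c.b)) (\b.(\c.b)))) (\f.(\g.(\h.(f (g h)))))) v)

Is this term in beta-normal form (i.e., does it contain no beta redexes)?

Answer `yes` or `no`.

Term: (((((\f.(\g.(\h.(f (g h))))) ((\f.(\g.(\h.(f (g h))))) (\f.(\g.(\h.((f h) g)))))) ((\b.(\c.b)) (\b.(\c.b)))) (\f.(\g.(\h.(f (g h)))))) v)
Found 3 beta redex(es).

Answer: no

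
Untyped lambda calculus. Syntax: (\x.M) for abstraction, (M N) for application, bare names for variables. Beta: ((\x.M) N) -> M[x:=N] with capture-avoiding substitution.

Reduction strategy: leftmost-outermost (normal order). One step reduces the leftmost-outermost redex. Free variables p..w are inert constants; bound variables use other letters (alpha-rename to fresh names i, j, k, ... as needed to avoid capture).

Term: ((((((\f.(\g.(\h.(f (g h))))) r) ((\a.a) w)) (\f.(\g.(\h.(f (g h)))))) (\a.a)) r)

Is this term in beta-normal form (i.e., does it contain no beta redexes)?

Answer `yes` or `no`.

Answer: no

Derivation:
Term: ((((((\f.(\g.(\h.(f (g h))))) r) ((\a.a) w)) (\f.(\g.(\h.(f (g h)))))) (\a.a)) r)
Found 2 beta redex(es).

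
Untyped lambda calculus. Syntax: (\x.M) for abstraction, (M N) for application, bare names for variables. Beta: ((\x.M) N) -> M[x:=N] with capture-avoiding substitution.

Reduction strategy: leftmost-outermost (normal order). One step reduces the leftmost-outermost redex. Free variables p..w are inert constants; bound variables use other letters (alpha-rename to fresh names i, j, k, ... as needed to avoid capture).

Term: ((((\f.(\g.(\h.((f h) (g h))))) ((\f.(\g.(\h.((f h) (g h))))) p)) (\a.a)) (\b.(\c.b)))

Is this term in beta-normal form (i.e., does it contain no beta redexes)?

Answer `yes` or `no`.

Term: ((((\f.(\g.(\h.((f h) (g h))))) ((\f.(\g.(\h.((f h) (g h))))) p)) (\a.a)) (\b.(\c.b)))
Found 2 beta redex(es).

Answer: no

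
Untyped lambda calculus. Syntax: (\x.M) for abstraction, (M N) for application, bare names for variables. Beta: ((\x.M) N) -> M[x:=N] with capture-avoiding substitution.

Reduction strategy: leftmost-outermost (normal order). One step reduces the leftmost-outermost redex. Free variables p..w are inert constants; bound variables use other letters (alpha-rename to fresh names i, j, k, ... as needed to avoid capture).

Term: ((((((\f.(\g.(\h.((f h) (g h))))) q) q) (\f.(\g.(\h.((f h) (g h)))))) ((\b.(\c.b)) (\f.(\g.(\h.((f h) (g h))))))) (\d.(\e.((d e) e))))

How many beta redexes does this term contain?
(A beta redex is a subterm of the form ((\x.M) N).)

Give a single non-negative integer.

Answer: 2

Derivation:
Term: ((((((\f.(\g.(\h.((f h) (g h))))) q) q) (\f.(\g.(\h.((f h) (g h)))))) ((\b.(\c.b)) (\f.(\g.(\h.((f h) (g h))))))) (\d.(\e.((d e) e))))
  Redex: ((\f.(\g.(\h.((f h) (g h))))) q)
  Redex: ((\b.(\c.b)) (\f.(\g.(\h.((f h) (g h))))))
Total redexes: 2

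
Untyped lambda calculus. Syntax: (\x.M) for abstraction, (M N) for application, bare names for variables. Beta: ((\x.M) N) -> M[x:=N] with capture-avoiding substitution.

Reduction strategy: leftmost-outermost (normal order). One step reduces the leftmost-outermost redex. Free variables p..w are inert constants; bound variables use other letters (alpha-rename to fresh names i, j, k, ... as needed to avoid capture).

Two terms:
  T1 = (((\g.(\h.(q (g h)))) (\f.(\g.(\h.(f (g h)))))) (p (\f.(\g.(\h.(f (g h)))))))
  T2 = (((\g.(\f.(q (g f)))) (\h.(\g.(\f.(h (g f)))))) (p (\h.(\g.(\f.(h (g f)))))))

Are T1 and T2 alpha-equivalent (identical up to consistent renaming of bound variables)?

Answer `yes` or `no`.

Term 1: (((\g.(\h.(q (g h)))) (\f.(\g.(\h.(f (g h)))))) (p (\f.(\g.(\h.(f (g h)))))))
Term 2: (((\g.(\f.(q (g f)))) (\h.(\g.(\f.(h (g f)))))) (p (\h.(\g.(\f.(h (g f)))))))
Alpha-equivalence: compare structure up to binder renaming.
Result: True

Answer: yes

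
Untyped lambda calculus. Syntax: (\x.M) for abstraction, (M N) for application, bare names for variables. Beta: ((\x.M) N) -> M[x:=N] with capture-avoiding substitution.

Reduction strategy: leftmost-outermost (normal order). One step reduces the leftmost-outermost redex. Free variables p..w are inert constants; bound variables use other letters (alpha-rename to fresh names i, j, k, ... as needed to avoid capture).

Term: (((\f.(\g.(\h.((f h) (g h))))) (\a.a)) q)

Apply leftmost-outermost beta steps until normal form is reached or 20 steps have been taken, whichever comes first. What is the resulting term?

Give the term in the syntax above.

Answer: (\h.(h (q h)))

Derivation:
Step 0: (((\f.(\g.(\h.((f h) (g h))))) (\a.a)) q)
Step 1: ((\g.(\h.(((\a.a) h) (g h)))) q)
Step 2: (\h.(((\a.a) h) (q h)))
Step 3: (\h.(h (q h)))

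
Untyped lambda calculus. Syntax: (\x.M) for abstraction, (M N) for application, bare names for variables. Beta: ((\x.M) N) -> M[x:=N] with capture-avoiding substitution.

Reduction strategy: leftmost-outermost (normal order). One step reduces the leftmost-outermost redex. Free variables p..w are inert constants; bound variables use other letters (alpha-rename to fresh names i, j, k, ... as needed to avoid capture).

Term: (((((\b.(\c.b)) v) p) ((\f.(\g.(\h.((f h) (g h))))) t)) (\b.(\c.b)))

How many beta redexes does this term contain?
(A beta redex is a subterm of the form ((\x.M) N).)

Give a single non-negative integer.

Term: (((((\b.(\c.b)) v) p) ((\f.(\g.(\h.((f h) (g h))))) t)) (\b.(\c.b)))
  Redex: ((\b.(\c.b)) v)
  Redex: ((\f.(\g.(\h.((f h) (g h))))) t)
Total redexes: 2

Answer: 2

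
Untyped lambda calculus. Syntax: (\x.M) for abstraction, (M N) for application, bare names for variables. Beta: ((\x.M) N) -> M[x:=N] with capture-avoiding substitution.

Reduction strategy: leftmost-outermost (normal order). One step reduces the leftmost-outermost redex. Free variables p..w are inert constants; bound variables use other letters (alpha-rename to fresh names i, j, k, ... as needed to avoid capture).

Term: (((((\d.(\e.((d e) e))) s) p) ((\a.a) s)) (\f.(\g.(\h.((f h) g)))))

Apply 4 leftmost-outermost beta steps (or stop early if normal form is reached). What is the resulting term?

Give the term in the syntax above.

Answer: ((((s p) p) s) (\f.(\g.(\h.((f h) g)))))

Derivation:
Step 0: (((((\d.(\e.((d e) e))) s) p) ((\a.a) s)) (\f.(\g.(\h.((f h) g)))))
Step 1: ((((\e.((s e) e)) p) ((\a.a) s)) (\f.(\g.(\h.((f h) g)))))
Step 2: ((((s p) p) ((\a.a) s)) (\f.(\g.(\h.((f h) g)))))
Step 3: ((((s p) p) s) (\f.(\g.(\h.((f h) g)))))
Step 4: (normal form reached)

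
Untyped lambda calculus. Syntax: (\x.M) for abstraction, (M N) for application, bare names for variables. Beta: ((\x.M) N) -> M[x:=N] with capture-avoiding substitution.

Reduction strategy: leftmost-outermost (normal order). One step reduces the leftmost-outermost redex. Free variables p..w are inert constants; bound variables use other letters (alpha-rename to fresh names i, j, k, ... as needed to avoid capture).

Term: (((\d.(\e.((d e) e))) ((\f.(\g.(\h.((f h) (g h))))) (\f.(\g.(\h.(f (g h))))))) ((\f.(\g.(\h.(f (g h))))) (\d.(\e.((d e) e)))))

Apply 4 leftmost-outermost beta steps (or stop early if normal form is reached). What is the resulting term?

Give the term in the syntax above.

Step 0: (((\d.(\e.((d e) e))) ((\f.(\g.(\h.((f h) (g h))))) (\f.(\g.(\h.(f (g h))))))) ((\f.(\g.(\h.(f (g h))))) (\d.(\e.((d e) e)))))
Step 1: ((\e.((((\f.(\g.(\h.((f h) (g h))))) (\f.(\g.(\h.(f (g h)))))) e) e)) ((\f.(\g.(\h.(f (g h))))) (\d.(\e.((d e) e)))))
Step 2: ((((\f.(\g.(\h.((f h) (g h))))) (\f.(\g.(\h.(f (g h)))))) ((\f.(\g.(\h.(f (g h))))) (\d.(\e.((d e) e))))) ((\f.(\g.(\h.(f (g h))))) (\d.(\e.((d e) e)))))
Step 3: (((\g.(\h.(((\f.(\g.(\h.(f (g h))))) h) (g h)))) ((\f.(\g.(\h.(f (g h))))) (\d.(\e.((d e) e))))) ((\f.(\g.(\h.(f (g h))))) (\d.(\e.((d e) e)))))
Step 4: ((\h.(((\f.(\g.(\h.(f (g h))))) h) (((\f.(\g.(\h.(f (g h))))) (\d.(\e.((d e) e)))) h))) ((\f.(\g.(\h.(f (g h))))) (\d.(\e.((d e) e)))))

Answer: ((\h.(((\f.(\g.(\h.(f (g h))))) h) (((\f.(\g.(\h.(f (g h))))) (\d.(\e.((d e) e)))) h))) ((\f.(\g.(\h.(f (g h))))) (\d.(\e.((d e) e)))))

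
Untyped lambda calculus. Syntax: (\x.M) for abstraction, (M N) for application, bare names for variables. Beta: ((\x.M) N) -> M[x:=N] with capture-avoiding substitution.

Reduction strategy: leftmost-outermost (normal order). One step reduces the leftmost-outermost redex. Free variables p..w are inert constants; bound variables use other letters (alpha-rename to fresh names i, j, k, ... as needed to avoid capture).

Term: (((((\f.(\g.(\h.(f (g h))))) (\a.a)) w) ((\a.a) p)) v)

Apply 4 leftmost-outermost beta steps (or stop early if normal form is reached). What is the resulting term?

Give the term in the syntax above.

Step 0: (((((\f.(\g.(\h.(f (g h))))) (\a.a)) w) ((\a.a) p)) v)
Step 1: ((((\g.(\h.((\a.a) (g h)))) w) ((\a.a) p)) v)
Step 2: (((\h.((\a.a) (w h))) ((\a.a) p)) v)
Step 3: (((\a.a) (w ((\a.a) p))) v)
Step 4: ((w ((\a.a) p)) v)

Answer: ((w ((\a.a) p)) v)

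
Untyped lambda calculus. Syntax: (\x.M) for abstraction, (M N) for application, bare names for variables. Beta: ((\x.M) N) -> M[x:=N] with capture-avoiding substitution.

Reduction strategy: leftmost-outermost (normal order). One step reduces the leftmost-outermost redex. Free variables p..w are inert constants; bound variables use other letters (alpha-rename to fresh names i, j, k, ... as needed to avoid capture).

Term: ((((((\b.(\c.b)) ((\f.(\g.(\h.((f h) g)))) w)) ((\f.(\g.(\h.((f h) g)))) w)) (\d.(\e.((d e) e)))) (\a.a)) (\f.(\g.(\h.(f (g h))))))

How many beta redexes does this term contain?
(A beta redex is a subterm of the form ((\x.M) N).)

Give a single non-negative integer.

Answer: 3

Derivation:
Term: ((((((\b.(\c.b)) ((\f.(\g.(\h.((f h) g)))) w)) ((\f.(\g.(\h.((f h) g)))) w)) (\d.(\e.((d e) e)))) (\a.a)) (\f.(\g.(\h.(f (g h))))))
  Redex: ((\b.(\c.b)) ((\f.(\g.(\h.((f h) g)))) w))
  Redex: ((\f.(\g.(\h.((f h) g)))) w)
  Redex: ((\f.(\g.(\h.((f h) g)))) w)
Total redexes: 3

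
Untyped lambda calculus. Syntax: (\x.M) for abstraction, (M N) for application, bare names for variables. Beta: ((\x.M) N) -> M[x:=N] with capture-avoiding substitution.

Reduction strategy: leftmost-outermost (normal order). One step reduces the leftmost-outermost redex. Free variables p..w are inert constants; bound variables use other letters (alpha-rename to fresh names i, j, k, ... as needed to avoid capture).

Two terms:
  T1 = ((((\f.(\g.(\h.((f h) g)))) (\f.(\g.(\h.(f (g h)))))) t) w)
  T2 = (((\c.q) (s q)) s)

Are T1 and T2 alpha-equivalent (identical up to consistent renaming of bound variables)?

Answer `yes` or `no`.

Term 1: ((((\f.(\g.(\h.((f h) g)))) (\f.(\g.(\h.(f (g h)))))) t) w)
Term 2: (((\c.q) (s q)) s)
Alpha-equivalence: compare structure up to binder renaming.
Result: False

Answer: no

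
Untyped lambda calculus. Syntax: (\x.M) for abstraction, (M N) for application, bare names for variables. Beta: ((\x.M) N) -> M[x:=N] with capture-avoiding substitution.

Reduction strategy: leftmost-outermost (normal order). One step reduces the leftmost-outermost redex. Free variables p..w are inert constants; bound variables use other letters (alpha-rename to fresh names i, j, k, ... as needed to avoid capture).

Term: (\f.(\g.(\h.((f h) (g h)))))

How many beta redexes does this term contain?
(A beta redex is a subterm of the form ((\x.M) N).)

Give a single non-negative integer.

Term: (\f.(\g.(\h.((f h) (g h)))))
  (no redexes)
Total redexes: 0

Answer: 0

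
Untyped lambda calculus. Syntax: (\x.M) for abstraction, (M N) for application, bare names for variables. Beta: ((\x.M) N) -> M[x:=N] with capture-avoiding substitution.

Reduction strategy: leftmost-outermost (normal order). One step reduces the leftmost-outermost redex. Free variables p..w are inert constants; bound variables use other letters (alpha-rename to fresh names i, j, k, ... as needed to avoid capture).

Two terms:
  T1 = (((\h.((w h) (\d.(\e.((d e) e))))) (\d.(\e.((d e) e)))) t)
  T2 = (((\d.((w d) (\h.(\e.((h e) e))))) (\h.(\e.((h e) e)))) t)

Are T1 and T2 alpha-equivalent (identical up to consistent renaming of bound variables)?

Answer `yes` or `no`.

Term 1: (((\h.((w h) (\d.(\e.((d e) e))))) (\d.(\e.((d e) e)))) t)
Term 2: (((\d.((w d) (\h.(\e.((h e) e))))) (\h.(\e.((h e) e)))) t)
Alpha-equivalence: compare structure up to binder renaming.
Result: True

Answer: yes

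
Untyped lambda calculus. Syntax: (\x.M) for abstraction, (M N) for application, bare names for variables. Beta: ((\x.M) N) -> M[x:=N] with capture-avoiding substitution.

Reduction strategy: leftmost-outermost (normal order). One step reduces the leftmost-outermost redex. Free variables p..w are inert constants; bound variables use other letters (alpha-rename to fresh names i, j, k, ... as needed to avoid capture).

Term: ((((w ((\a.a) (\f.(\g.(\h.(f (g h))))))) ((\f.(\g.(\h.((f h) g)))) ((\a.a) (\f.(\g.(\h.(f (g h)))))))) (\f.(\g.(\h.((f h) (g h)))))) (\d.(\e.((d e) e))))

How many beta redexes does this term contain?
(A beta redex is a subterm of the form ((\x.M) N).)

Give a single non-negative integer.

Term: ((((w ((\a.a) (\f.(\g.(\h.(f (g h))))))) ((\f.(\g.(\h.((f h) g)))) ((\a.a) (\f.(\g.(\h.(f (g h)))))))) (\f.(\g.(\h.((f h) (g h)))))) (\d.(\e.((d e) e))))
  Redex: ((\a.a) (\f.(\g.(\h.(f (g h))))))
  Redex: ((\f.(\g.(\h.((f h) g)))) ((\a.a) (\f.(\g.(\h.(f (g h)))))))
  Redex: ((\a.a) (\f.(\g.(\h.(f (g h))))))
Total redexes: 3

Answer: 3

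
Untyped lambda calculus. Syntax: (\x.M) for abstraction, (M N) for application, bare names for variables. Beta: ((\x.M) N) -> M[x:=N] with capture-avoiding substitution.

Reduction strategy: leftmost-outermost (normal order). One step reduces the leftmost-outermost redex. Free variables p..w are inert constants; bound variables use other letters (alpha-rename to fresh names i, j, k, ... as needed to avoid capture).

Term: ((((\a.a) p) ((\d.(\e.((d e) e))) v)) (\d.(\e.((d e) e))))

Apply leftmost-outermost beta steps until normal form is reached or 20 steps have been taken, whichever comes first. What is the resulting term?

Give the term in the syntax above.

Answer: ((p (\e.((v e) e))) (\d.(\e.((d e) e))))

Derivation:
Step 0: ((((\a.a) p) ((\d.(\e.((d e) e))) v)) (\d.(\e.((d e) e))))
Step 1: ((p ((\d.(\e.((d e) e))) v)) (\d.(\e.((d e) e))))
Step 2: ((p (\e.((v e) e))) (\d.(\e.((d e) e))))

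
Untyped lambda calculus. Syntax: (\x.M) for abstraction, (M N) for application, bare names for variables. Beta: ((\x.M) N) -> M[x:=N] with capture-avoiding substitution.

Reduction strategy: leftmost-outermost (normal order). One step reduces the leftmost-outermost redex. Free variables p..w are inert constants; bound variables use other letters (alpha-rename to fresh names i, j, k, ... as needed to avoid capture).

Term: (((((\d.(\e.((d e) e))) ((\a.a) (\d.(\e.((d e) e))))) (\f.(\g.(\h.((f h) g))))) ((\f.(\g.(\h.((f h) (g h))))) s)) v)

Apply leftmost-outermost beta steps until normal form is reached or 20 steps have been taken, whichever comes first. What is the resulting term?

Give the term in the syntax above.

Step 0: (((((\d.(\e.((d e) e))) ((\a.a) (\d.(\e.((d e) e))))) (\f.(\g.(\h.((f h) g))))) ((\f.(\g.(\h.((f h) (g h))))) s)) v)
Step 1: ((((\e.((((\a.a) (\d.(\e.((d e) e)))) e) e)) (\f.(\g.(\h.((f h) g))))) ((\f.(\g.(\h.((f h) (g h))))) s)) v)
Step 2: ((((((\a.a) (\d.(\e.((d e) e)))) (\f.(\g.(\h.((f h) g))))) (\f.(\g.(\h.((f h) g))))) ((\f.(\g.(\h.((f h) (g h))))) s)) v)
Step 3: (((((\d.(\e.((d e) e))) (\f.(\g.(\h.((f h) g))))) (\f.(\g.(\h.((f h) g))))) ((\f.(\g.(\h.((f h) (g h))))) s)) v)
Step 4: ((((\e.(((\f.(\g.(\h.((f h) g)))) e) e)) (\f.(\g.(\h.((f h) g))))) ((\f.(\g.(\h.((f h) (g h))))) s)) v)
Step 5: (((((\f.(\g.(\h.((f h) g)))) (\f.(\g.(\h.((f h) g))))) (\f.(\g.(\h.((f h) g))))) ((\f.(\g.(\h.((f h) (g h))))) s)) v)
Step 6: ((((\g.(\h.(((\f.(\g.(\h.((f h) g)))) h) g))) (\f.(\g.(\h.((f h) g))))) ((\f.(\g.(\h.((f h) (g h))))) s)) v)
Step 7: (((\h.(((\f.(\g.(\h.((f h) g)))) h) (\f.(\g.(\h.((f h) g)))))) ((\f.(\g.(\h.((f h) (g h))))) s)) v)
Step 8: ((((\f.(\g.(\h.((f h) g)))) ((\f.(\g.(\h.((f h) (g h))))) s)) (\f.(\g.(\h.((f h) g))))) v)
Step 9: (((\g.(\h.((((\f.(\g.(\h.((f h) (g h))))) s) h) g))) (\f.(\g.(\h.((f h) g))))) v)
Step 10: ((\h.((((\f.(\g.(\h.((f h) (g h))))) s) h) (\f.(\g.(\h.((f h) g)))))) v)
Step 11: ((((\f.(\g.(\h.((f h) (g h))))) s) v) (\f.(\g.(\h.((f h) g)))))
Step 12: (((\g.(\h.((s h) (g h)))) v) (\f.(\g.(\h.((f h) g)))))
Step 13: ((\h.((s h) (v h))) (\f.(\g.(\h.((f h) g)))))
Step 14: ((s (\f.(\g.(\h.((f h) g))))) (v (\f.(\g.(\h.((f h) g))))))

Answer: ((s (\f.(\g.(\h.((f h) g))))) (v (\f.(\g.(\h.((f h) g))))))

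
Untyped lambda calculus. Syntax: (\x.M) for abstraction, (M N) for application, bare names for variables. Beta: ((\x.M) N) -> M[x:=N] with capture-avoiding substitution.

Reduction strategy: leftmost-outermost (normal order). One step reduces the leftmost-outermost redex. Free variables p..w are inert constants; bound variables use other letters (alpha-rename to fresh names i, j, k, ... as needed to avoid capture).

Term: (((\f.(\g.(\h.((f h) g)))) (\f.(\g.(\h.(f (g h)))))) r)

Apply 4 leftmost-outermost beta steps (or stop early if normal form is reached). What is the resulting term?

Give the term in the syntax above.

Step 0: (((\f.(\g.(\h.((f h) g)))) (\f.(\g.(\h.(f (g h)))))) r)
Step 1: ((\g.(\h.(((\f.(\g.(\h.(f (g h))))) h) g))) r)
Step 2: (\h.(((\f.(\g.(\h.(f (g h))))) h) r))
Step 3: (\h.((\g.(\i.(h (g i)))) r))
Step 4: (\h.(\i.(h (r i))))

Answer: (\h.(\i.(h (r i))))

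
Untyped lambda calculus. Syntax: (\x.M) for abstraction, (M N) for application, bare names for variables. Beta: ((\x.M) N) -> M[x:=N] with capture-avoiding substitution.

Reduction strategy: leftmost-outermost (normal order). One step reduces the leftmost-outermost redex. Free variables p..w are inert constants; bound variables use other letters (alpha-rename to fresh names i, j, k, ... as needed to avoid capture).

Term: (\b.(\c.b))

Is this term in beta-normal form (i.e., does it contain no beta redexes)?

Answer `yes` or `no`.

Answer: yes

Derivation:
Term: (\b.(\c.b))
No beta redexes found.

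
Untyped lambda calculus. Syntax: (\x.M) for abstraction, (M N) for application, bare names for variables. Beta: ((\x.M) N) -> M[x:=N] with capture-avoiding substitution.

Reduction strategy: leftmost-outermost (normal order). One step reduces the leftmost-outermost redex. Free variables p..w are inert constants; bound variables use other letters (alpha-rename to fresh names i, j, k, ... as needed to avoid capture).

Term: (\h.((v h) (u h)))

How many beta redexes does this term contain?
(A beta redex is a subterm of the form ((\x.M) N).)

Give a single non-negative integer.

Term: (\h.((v h) (u h)))
  (no redexes)
Total redexes: 0

Answer: 0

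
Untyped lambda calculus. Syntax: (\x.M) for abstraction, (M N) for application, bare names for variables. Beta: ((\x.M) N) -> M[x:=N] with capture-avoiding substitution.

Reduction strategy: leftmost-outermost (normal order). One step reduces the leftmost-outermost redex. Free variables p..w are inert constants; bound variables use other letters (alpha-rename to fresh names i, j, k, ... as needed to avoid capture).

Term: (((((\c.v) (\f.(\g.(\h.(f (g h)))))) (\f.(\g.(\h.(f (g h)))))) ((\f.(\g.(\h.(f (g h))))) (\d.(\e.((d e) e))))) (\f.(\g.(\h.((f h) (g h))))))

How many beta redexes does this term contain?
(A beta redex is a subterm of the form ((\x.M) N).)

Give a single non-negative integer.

Term: (((((\c.v) (\f.(\g.(\h.(f (g h)))))) (\f.(\g.(\h.(f (g h)))))) ((\f.(\g.(\h.(f (g h))))) (\d.(\e.((d e) e))))) (\f.(\g.(\h.((f h) (g h))))))
  Redex: ((\c.v) (\f.(\g.(\h.(f (g h))))))
  Redex: ((\f.(\g.(\h.(f (g h))))) (\d.(\e.((d e) e))))
Total redexes: 2

Answer: 2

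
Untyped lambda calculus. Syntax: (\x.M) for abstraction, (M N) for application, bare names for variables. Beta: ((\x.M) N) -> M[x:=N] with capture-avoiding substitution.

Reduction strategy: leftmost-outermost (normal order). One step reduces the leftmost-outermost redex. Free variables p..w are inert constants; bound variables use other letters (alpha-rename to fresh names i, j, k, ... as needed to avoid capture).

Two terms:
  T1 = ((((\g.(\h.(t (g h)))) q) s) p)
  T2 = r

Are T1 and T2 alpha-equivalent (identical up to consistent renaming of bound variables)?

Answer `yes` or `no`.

Answer: no

Derivation:
Term 1: ((((\g.(\h.(t (g h)))) q) s) p)
Term 2: r
Alpha-equivalence: compare structure up to binder renaming.
Result: False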